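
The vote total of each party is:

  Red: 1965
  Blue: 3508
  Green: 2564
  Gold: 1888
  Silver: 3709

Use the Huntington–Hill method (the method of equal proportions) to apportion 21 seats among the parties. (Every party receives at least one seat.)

With divisor 659: modified quotas Red 2.982, Blue 5.323, Green 3.891, Gold 2.865, Silver 5.628.
Geometric-mean thresholds: Red √(2·3)=2.449, Blue √(5·6)=5.477, Green √(3·4)=3.464, Gold √(2·3)=2.449, Silver √(5·6)=5.477.
Each quota rounded against its threshold gives Red 3, Blue 5, Green 4, Gold 3, Silver 6 (total 21).

Red: 3, Blue: 5, Green: 4, Gold: 3, Silver: 6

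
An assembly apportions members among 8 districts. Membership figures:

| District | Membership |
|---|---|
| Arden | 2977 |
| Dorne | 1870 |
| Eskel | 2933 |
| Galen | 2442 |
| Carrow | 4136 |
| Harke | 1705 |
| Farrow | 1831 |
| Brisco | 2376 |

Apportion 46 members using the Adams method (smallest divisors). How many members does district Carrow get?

Standard divisor 20270/46 ≈ 440.652; standard quotas: Arden 6.756, Dorne 4.244, Eskel 6.656, Galen 5.542, Carrow 9.386, Harke 3.869, Farrow 4.155, Brisco 5.392.
Rounding up gives 7, 5, 7, 6, 10, 4, 5, 6 = 50 seats, so the divisor must be adjusted.
With modified divisor 480: modified quotas Arden 6.202, Dorne 3.896, Eskel 6.110, Galen 5.088, Carrow 8.617, Harke 3.552, Farrow 3.815, Brisco 4.950.
Rounding up: Arden 7, Dorne 4, Eskel 7, Galen 6, Carrow 9, Harke 4, Farrow 4, Brisco 5 (total 46).
Carrow receives 9.

9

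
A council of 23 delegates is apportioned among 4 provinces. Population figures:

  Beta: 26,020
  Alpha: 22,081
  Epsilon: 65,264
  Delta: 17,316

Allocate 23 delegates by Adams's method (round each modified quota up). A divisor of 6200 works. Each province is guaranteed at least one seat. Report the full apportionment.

With modified divisor 6200: modified quotas Beta 4.197, Alpha 3.561, Epsilon 10.526, Delta 2.793.
Rounding up: Beta 5, Alpha 4, Epsilon 11, Delta 3 (total 23).

Beta 5; Alpha 4; Epsilon 11; Delta 3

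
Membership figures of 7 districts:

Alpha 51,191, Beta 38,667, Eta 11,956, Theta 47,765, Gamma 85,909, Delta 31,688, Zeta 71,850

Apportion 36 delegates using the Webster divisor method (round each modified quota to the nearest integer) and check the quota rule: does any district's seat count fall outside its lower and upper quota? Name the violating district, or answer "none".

none

Standard quotas: Alpha 5.436, Beta 4.106, Eta 1.270, Theta 5.072, Gamma 9.122, Delta 3.365, Zeta 7.630.
Webster allocation: Alpha 6, Beta 4, Eta 1, Theta 5, Gamma 9, Delta 3, Zeta 8.
Every allocation lies between the lower and upper quota.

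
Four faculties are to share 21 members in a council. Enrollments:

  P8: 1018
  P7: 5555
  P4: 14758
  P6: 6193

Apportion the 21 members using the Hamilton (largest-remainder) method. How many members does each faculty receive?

Standard divisor: 27524 ÷ 21 ≈ 1310.667.
Standard quotas: P8 0.7767, P7 4.2383, P4 11.2599, P6 4.7251.
Lower quotas: P8 0, P7 4, P4 11, P6 4 (sum 19, leaving 2 seats).
Remainders in descending order: P8 0.7767, P6 0.7251, P4 0.2599, P7 0.2383.
The surplus seats go to P8, P6.

P8 1, P7 4, P4 11, P6 5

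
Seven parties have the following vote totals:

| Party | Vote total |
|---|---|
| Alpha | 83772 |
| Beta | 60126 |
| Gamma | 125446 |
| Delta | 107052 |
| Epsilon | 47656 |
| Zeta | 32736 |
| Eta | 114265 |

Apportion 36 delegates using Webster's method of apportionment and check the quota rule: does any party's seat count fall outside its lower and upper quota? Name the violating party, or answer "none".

Standard quotas: Alpha 5.281, Beta 3.790, Gamma 7.908, Delta 6.749, Epsilon 3.004, Zeta 2.064, Eta 7.203.
Webster allocation: Alpha 5, Beta 4, Gamma 8, Delta 7, Epsilon 3, Zeta 2, Eta 7.
Every allocation lies between the lower and upper quota.

none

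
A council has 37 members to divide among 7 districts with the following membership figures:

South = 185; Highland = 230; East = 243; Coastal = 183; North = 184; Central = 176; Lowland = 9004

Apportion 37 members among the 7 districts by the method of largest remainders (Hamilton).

South 1, Highland 1, East 1, Coastal 1, North 1, Central 0, Lowland 32

The standard divisor is 10205/37 ≈ 275.811.
Standard quotas: South 0.6707, Highland 0.8339, East 0.8810, Coastal 0.6635, North 0.6671, Central 0.6381, Lowland 32.6456.
Lower quotas: South 0, Highland 0, East 0, Coastal 0, North 0, Central 0, Lowland 32 (sum 32, leaving 5 seats).
Remainders in descending order: East 0.8810, Highland 0.8339, South 0.6707, North 0.6671, Coastal 0.6635, Lowland 0.6456, Central 0.6381.
Largest remainders: East, Highland, South, North, Coastal receive the extra seats.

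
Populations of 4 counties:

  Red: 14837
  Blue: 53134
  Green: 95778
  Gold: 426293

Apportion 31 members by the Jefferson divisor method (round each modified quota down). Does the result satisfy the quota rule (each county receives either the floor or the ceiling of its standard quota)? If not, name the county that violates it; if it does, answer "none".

Gold

Standard quotas: Red 0.780, Blue 2.792, Green 5.032, Gold 22.397.
Jefferson allocation: Red 0, Blue 2, Green 5, Gold 24.
Gold has quota 22.397 (lower 22, upper 23) but receives 24 — outside the quota interval.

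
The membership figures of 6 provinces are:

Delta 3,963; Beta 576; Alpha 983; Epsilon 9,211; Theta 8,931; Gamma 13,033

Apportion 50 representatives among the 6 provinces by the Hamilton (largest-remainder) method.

Delta=5, Beta=1, Alpha=1, Epsilon=13, Theta=12, Gamma=18

Total 36697; standard divisor 36697/50 ≈ 733.94.
Standard quotas: Delta 5.3996, Beta 0.7848, Alpha 1.3393, Epsilon 12.5501, Theta 12.1686, Gamma 17.7576.
Lower quotas: Delta 5, Beta 0, Alpha 1, Epsilon 12, Theta 12, Gamma 17 (sum 47, leaving 3 seats).
Remainders in descending order: Beta 0.7848, Gamma 0.7576, Epsilon 0.5501, Delta 0.3996, Alpha 0.3393, Theta 0.1686.
The surplus seats go to Beta, Gamma, Epsilon.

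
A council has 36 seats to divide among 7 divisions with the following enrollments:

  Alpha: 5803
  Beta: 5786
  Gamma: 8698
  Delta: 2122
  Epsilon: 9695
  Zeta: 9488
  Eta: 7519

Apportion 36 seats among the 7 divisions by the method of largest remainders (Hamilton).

Alpha 4; Beta 4; Gamma 6; Delta 2; Epsilon 7; Zeta 7; Eta 6

Total 49111; standard divisor 49111/36 ≈ 1364.194.
Standard quotas: Alpha 4.2538, Beta 4.2413, Gamma 6.3759, Delta 1.5555, Epsilon 7.1068, Zeta 6.9550, Eta 5.5117.
Lower quotas: Alpha 4, Beta 4, Gamma 6, Delta 1, Epsilon 7, Zeta 6, Eta 5 (sum 33, leaving 3 seats).
Remainders in descending order: Zeta 0.9550, Delta 0.5555, Eta 0.5117, Gamma 0.3759, Alpha 0.2538, Beta 0.2413, Epsilon 0.1068.
The surplus seats go to Zeta, Delta, Eta.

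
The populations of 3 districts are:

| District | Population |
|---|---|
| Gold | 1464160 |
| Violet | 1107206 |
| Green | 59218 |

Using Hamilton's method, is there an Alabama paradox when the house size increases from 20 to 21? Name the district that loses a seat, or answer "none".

At 20 seats: Gold 11, Violet 8, Green 1.
At 21 seats: Gold 12, Violet 9, Green 0.
Green drops from 1 to 0.

Green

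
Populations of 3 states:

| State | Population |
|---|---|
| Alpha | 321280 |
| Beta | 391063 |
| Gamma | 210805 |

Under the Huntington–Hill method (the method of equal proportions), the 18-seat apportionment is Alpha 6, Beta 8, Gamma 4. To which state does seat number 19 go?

Alpha

Priority for the next seat is population ÷ (√(s·(s+1))).
Priorities: Alpha 49574.580, Beta 46087.217, Gamma 47137.431.
Highest priority: Alpha.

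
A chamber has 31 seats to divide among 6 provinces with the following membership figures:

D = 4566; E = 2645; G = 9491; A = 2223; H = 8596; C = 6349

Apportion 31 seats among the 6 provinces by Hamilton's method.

The standard divisor is 33870/31 ≈ 1092.581.
Standard quotas: D 4.1791, E 2.4209, G 8.6868, A 2.0346, H 7.8676, C 5.8110.
Lower quotas: D 4, E 2, G 8, A 2, H 7, C 5 (sum 28, leaving 3 seats).
Remainders in descending order: H 0.8676, C 0.8110, G 0.6868, E 0.4209, D 0.1791, A 0.0346.
Largest remainders: H, C, G receive the extra seats.

D 4, E 2, G 9, A 2, H 8, C 6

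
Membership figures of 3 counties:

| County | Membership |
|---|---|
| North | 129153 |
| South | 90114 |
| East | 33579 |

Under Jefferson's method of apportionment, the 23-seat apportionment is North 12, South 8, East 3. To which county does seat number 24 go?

Priority for the next seat is population ÷ (current seats + 1).
Priorities: North 9934.846, South 10012.667, East 8394.750.
Highest priority: South.

South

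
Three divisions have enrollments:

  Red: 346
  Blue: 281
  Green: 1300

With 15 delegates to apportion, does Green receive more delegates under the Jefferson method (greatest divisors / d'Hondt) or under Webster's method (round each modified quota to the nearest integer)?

Jefferson

Jefferson: Red 2, Blue 2, Green 11.
Webster: Red 3, Blue 2, Green 10.
Green gets 11 under Jefferson and 10 under Webster.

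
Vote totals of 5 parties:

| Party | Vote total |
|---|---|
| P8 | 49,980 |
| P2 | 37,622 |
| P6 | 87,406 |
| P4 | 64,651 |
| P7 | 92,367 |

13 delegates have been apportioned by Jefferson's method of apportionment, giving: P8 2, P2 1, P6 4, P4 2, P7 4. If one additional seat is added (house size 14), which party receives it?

Priority for the next seat is population ÷ (current seats + 1).
Priorities: P8 16660.000, P2 18811.000, P6 17481.200, P4 21550.333, P7 18473.400.
Highest priority: P4.

P4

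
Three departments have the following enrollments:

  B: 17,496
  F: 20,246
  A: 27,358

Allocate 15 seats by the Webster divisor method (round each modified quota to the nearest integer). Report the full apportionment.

Standard divisor 65100/15 ≈ 4340; standard quotas: B 4.031, F 4.665, A 6.304.
Rounding to the nearest integer gives B 4, F 5, A 6 — total 15, matching the house size, so no adjustment is needed.

B 4, F 5, A 6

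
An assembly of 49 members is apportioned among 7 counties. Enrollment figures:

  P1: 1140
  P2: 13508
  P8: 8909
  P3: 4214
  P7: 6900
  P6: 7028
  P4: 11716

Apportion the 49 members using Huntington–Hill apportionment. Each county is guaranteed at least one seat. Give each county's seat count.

P1=1, P2=12, P8=8, P3=4, P7=6, P6=7, P4=11

With divisor 1083: modified quotas P1 1.053, P2 12.473, P8 8.226, P3 3.891, P7 6.371, P6 6.489, P4 10.818.
Geometric-mean thresholds: P1 √(1·2)=1.414, P2 √(12·13)=12.490, P8 √(8·9)=8.485, P3 √(3·4)=3.464, P7 √(6·7)=6.481, P6 √(6·7)=6.481, P4 √(10·11)=10.488.
Each quota rounded against its threshold gives P1 1, P2 12, P8 8, P3 4, P7 6, P6 7, P4 11 (total 49).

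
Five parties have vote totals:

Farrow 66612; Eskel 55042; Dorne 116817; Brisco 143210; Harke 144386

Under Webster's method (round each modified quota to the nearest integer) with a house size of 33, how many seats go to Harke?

Standard divisor 526067/33 ≈ 15941.424; standard quotas: Farrow 4.179, Eskel 3.453, Dorne 7.328, Brisco 8.984, Harke 9.057.
Rounding to the nearest integer gives 4, 3, 7, 9, 9 = 32 seats, so the divisor must be adjusted.
With modified divisor 15620.8: modified quotas Farrow 4.264, Eskel 3.524, Dorne 7.478, Brisco 9.168, Harke 9.243.
Rounding to the nearest integer: Farrow 4, Eskel 4, Dorne 7, Brisco 9, Harke 9 (total 33).
Harke receives 9.

9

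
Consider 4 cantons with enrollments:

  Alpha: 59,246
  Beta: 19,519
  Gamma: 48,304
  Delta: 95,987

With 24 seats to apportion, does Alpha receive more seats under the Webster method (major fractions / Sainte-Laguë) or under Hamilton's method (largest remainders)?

Webster: Alpha 6, Beta 2, Gamma 5, Delta 11.
Hamilton: Alpha 7, Beta 2, Gamma 5, Delta 10.
Alpha gets 6 under Webster and 7 under Hamilton.

Hamilton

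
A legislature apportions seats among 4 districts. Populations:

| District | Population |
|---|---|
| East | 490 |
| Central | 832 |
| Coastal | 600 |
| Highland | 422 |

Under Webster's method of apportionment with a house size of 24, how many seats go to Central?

9

Standard divisor 2344/24 ≈ 97.667; standard quotas: East 5.017, Central 8.519, Coastal 6.143, Highland 4.321.
Rounding to the nearest integer gives East 5, Central 9, Coastal 6, Highland 4 — total 24, matching the house size, so no adjustment is needed.
Central receives 9.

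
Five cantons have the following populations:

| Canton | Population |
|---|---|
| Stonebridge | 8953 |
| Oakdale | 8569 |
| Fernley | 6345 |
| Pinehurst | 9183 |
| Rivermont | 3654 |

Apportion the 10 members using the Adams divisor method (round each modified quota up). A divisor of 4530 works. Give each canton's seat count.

With modified divisor 4530: modified quotas Stonebridge 1.976, Oakdale 1.892, Fernley 1.401, Pinehurst 2.027, Rivermont 0.807.
Rounding up: Stonebridge 2, Oakdale 2, Fernley 2, Pinehurst 3, Rivermont 1 (total 10).

Stonebridge: 2, Oakdale: 2, Fernley: 2, Pinehurst: 3, Rivermont: 1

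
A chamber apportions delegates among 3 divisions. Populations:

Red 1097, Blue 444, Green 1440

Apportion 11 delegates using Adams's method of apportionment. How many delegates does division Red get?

4

Standard divisor 2981/11 ≈ 271; standard quotas: Red 4.048, Blue 1.638, Green 5.314.
Rounding up gives 5, 2, 6 = 13 seats, so the divisor must be adjusted.
With modified divisor 300: modified quotas Red 3.657, Blue 1.480, Green 4.800.
Rounding up: Red 4, Blue 2, Green 5 (total 11).
Red receives 4.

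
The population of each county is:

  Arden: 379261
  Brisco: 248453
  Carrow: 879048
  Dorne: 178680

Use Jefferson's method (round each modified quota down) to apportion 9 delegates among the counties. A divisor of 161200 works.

With modified divisor 161200: modified quotas Arden 2.353, Brisco 1.541, Carrow 5.453, Dorne 1.108.
Rounding down: Arden 2, Brisco 1, Carrow 5, Dorne 1 (total 9).

Arden 2, Brisco 1, Carrow 5, Dorne 1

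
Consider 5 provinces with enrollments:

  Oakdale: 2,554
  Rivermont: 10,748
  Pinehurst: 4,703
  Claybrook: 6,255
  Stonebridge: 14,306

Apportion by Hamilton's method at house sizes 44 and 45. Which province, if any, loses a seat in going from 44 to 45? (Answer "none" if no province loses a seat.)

Pinehurst

At 44 seats: Oakdale 3, Rivermont 12, Pinehurst 6, Claybrook 7, Stonebridge 16.
At 45 seats: Oakdale 3, Rivermont 13, Pinehurst 5, Claybrook 7, Stonebridge 17.
Pinehurst drops from 6 to 5.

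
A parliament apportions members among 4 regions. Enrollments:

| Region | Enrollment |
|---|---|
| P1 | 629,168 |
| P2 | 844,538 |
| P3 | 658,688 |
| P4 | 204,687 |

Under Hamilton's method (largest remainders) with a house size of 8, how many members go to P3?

2

Standard divisor: 2337081 ÷ 8 ≈ 292135.125.
Standard quotas: P1 2.1537, P2 2.8909, P3 2.2547, P4 0.7007.
Lower quotas: P1 2, P2 2, P3 2, P4 0 (sum 6, leaving 2 seats).
Remainders in descending order: P2 0.8909, P4 0.7007, P3 0.2547, P1 0.1537.
Largest remainders: P2, P4 receive the extra seats.
P3 receives 2.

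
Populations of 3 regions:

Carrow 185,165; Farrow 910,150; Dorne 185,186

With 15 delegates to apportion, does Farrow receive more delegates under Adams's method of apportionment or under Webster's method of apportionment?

Webster

Adams: Carrow 2, Farrow 10, Dorne 3.
Webster: Carrow 2, Farrow 11, Dorne 2.
Farrow gets 10 under Adams and 11 under Webster.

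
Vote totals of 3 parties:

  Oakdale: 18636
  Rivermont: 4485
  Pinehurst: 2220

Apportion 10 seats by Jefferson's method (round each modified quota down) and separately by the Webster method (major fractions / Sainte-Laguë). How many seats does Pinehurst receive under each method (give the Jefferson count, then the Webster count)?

0 and 1

Jefferson: Oakdale 8, Rivermont 2, Pinehurst 0.
Webster: Oakdale 7, Rivermont 2, Pinehurst 1.
Pinehurst gets 0 under Jefferson and 1 under Webster.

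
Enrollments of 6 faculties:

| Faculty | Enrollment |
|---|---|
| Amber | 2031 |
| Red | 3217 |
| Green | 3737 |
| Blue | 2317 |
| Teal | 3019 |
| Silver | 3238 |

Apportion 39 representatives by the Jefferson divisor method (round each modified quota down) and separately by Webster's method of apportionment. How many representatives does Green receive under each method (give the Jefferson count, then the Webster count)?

Jefferson: Amber 4, Red 7, Green 9, Blue 5, Teal 7, Silver 7.
Webster: Amber 5, Red 7, Green 8, Blue 5, Teal 7, Silver 7.
Green gets 9 under Jefferson and 8 under Webster.

9 and 8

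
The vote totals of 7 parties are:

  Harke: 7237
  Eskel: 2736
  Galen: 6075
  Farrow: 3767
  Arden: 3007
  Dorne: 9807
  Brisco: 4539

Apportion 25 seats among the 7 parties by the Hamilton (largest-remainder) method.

Harke 5, Eskel 2, Galen 4, Farrow 2, Arden 2, Dorne 7, Brisco 3

Total 37168; standard divisor 37168/25 ≈ 1486.72.
Standard quotas: Harke 4.8678, Eskel 1.8403, Galen 4.0862, Farrow 2.5338, Arden 2.0226, Dorne 6.5964, Brisco 3.0530.
Lower quotas: Harke 4, Eskel 1, Galen 4, Farrow 2, Arden 2, Dorne 6, Brisco 3 (sum 22, leaving 3 seats).
Remainders in descending order: Harke 0.8678, Eskel 0.8403, Dorne 0.5964, Farrow 0.5338, Galen 0.0862, Brisco 0.0530, Arden 0.0226.
The surplus seats go to Harke, Eskel, Dorne.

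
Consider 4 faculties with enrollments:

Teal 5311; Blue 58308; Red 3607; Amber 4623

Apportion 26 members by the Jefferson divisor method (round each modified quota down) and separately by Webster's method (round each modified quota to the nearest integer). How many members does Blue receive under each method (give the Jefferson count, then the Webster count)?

22 and 21

Jefferson: Teal 2, Blue 22, Red 1, Amber 1.
Webster: Teal 2, Blue 21, Red 1, Amber 2.
Blue gets 22 under Jefferson and 21 under Webster.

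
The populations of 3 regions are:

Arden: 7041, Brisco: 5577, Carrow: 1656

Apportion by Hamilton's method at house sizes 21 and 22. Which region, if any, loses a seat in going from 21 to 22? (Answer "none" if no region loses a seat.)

At 21 seats: Arden 10, Brisco 8, Carrow 3.
At 22 seats: Arden 11, Brisco 9, Carrow 2.
Carrow drops from 3 to 2.

Carrow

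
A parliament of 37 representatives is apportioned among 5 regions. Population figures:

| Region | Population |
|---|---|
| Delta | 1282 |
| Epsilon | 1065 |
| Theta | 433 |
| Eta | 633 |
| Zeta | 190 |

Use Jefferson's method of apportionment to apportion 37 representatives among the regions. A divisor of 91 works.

With modified divisor 91: modified quotas Delta 14.088, Epsilon 11.703, Theta 4.758, Eta 6.956, Zeta 2.088.
Rounding down: Delta 14, Epsilon 11, Theta 4, Eta 6, Zeta 2 (total 37).

Delta: 14, Epsilon: 11, Theta: 4, Eta: 6, Zeta: 2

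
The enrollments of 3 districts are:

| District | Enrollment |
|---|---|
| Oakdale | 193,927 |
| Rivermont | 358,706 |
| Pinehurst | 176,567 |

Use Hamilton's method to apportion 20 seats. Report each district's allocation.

Standard divisor: 729200 ÷ 20 = 36460.
Standard quotas: Oakdale 5.3189, Rivermont 9.8383, Pinehurst 4.8428.
Lower quotas: Oakdale 5, Rivermont 9, Pinehurst 4 (sum 18, leaving 2 seats).
Remainders in descending order: Pinehurst 0.8428, Rivermont 0.8383, Oakdale 0.3189.
Largest remainders: Pinehurst, Rivermont receive the extra seats.

Oakdale 5, Rivermont 10, Pinehurst 5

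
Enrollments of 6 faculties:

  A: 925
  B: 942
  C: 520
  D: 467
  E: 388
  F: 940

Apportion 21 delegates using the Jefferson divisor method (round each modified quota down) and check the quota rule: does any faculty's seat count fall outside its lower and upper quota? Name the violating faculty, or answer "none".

none

Standard quotas: A 4.645, B 4.730, C 2.611, D 2.345, E 1.948, F 4.720.
Jefferson allocation: A 5, B 5, C 2, D 2, E 2, F 5.
Every allocation lies between the lower and upper quota.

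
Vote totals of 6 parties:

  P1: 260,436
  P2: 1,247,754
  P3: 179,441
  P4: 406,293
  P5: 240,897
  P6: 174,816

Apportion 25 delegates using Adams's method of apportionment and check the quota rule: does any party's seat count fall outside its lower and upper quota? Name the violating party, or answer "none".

P2

Standard quotas: P1 2.594, P2 12.430, P3 1.788, P4 4.047, P5 2.400, P6 1.741.
Adams allocation: P1 3, P2 11, P3 2, P4 4, P5 3, P6 2.
P2 has quota 12.430 (lower 12, upper 13) but receives 11 — outside the quota interval.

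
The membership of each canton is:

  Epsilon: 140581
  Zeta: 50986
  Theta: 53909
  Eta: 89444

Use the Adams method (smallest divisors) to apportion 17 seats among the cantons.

Standard divisor 334920/17 ≈ 19701.176; standard quotas: Epsilon 7.136, Zeta 2.588, Theta 2.736, Eta 4.540.
Rounding up gives 8, 3, 3, 5 = 19 seats, so the divisor must be adjusted.
With modified divisor 22900: modified quotas Epsilon 6.139, Zeta 2.226, Theta 2.354, Eta 3.906.
Rounding up: Epsilon 7, Zeta 3, Theta 3, Eta 4 (total 17).

Epsilon: 7, Zeta: 3, Theta: 3, Eta: 4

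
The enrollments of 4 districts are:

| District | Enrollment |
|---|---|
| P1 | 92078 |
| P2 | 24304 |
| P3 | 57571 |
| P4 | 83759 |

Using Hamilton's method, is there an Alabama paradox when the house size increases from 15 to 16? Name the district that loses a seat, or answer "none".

At 15 seats: P1 5, P2 2, P3 3, P4 5.
At 16 seats: P1 6, P2 1, P3 4, P4 5.
P2 drops from 2 to 1.

P2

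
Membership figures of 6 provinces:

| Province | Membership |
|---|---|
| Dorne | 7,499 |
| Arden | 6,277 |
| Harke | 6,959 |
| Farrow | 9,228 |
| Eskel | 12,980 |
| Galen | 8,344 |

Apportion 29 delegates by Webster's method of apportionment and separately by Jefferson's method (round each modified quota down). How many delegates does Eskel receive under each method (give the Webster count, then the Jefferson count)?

Webster: Dorne 4, Arden 4, Harke 4, Farrow 5, Eskel 7, Galen 5.
Jefferson: Dorne 4, Arden 3, Harke 4, Farrow 5, Eskel 8, Galen 5.
Eskel gets 7 under Webster and 8 under Jefferson.

7 and 8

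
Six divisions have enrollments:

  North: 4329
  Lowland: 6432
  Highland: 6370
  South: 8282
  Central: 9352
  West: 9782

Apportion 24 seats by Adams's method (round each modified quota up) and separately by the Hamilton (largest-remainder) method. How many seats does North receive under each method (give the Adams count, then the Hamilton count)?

3 and 2

Adams: North 3, Lowland 4, Highland 3, South 4, Central 5, West 5.
Hamilton: North 2, Lowland 4, Highland 3, South 5, Central 5, West 5.
North gets 3 under Adams and 2 under Hamilton.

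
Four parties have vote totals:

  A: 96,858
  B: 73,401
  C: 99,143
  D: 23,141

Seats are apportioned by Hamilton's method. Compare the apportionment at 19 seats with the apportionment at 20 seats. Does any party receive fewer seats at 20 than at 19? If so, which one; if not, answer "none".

D

At 19 seats: A 6, B 5, C 6, D 2.
At 20 seats: A 7, B 5, C 7, D 1.
D drops from 2 to 1.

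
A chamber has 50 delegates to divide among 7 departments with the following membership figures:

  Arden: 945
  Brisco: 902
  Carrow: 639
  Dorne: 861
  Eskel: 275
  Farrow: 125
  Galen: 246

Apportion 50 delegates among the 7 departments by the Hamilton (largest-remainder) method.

The standard divisor is 3993/50 ≈ 79.86.
Standard quotas: Arden 11.833, Brisco 11.295, Carrow 8.002, Dorne 10.781, Eskel 3.444, Farrow 1.565, Galen 3.080.
Lower quotas: Arden 11, Brisco 11, Carrow 8, Dorne 10, Eskel 3, Farrow 1, Galen 3 (sum 47, leaving 3 seats).
Remainders in descending order: Arden 0.833, Dorne 0.781, Farrow 0.565, Eskel 0.444, Brisco 0.295, Galen 0.080, Carrow 0.002.
The surplus seats go to Arden, Dorne, Farrow.

Arden: 12, Brisco: 11, Carrow: 8, Dorne: 11, Eskel: 3, Farrow: 2, Galen: 3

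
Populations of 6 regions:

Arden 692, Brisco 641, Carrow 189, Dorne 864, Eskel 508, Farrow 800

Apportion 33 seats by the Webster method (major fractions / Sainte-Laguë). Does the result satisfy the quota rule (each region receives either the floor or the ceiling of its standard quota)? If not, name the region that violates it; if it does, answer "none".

Standard quotas: Arden 6.182, Brisco 5.726, Carrow 1.688, Dorne 7.718, Eskel 4.538, Farrow 7.147.
Webster allocation: Arden 6, Brisco 6, Carrow 2, Dorne 8, Eskel 4, Farrow 7.
Every allocation lies between the lower and upper quota.

none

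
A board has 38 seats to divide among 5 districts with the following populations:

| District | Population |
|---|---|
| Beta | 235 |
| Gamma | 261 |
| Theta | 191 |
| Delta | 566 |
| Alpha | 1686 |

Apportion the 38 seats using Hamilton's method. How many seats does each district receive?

Standard divisor: 2939 ÷ 38 ≈ 77.342.
Standard quotas: Beta 3.038, Gamma 3.375, Theta 2.470, Delta 7.318, Alpha 21.799.
Lower quotas: Beta 3, Gamma 3, Theta 2, Delta 7, Alpha 21 (sum 36, leaving 2 seats).
Remainders in descending order: Alpha 0.799, Theta 0.470, Gamma 0.375, Delta 0.318, Beta 0.038.
Largest remainders: Alpha, Theta receive the extra seats.

Beta: 3; Gamma: 3; Theta: 3; Delta: 7; Alpha: 22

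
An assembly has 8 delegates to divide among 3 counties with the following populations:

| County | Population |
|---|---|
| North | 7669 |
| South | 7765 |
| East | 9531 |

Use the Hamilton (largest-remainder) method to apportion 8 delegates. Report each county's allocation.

The standard divisor is 24965/8 ≈ 3120.625.
Standard quotas: North 2.4575, South 2.4883, East 3.0542.
Lower quotas: North 2, South 2, East 3 (sum 7, leaving 1 seat).
Remainders in descending order: South 0.4883, North 0.4575, East 0.0542.
Largest remainder: South receives the extra seat.

North: 2, South: 3, East: 3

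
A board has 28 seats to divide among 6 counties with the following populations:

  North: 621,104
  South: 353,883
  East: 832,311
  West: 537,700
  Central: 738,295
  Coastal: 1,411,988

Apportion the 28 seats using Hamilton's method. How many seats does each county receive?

Total 4495281; standard divisor 4495281/28 ≈ 160545.75.
Standard quotas: North 3.8687, South 2.2043, East 5.1843, West 3.3492, Central 4.5987, Coastal 8.7949.
Lower quotas: North 3, South 2, East 5, West 3, Central 4, Coastal 8 (sum 25, leaving 3 seats).
Remainders in descending order: North 0.8687, Coastal 0.7949, Central 0.5987, West 0.3492, South 0.2043, East 0.1843.
The surplus seats go to North, Coastal, Central.

North 4, South 2, East 5, West 3, Central 5, Coastal 9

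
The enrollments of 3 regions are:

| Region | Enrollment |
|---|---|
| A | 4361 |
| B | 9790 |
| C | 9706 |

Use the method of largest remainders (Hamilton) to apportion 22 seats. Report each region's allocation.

A 4, B 9, C 9

Total 23857; standard divisor 23857/22 ≈ 1084.409.
Standard quotas: A 4.0215, B 9.0280, C 8.9505.
Lower quotas: A 4, B 9, C 8 (sum 21, leaving 1 seat).
Remainders in descending order: C 0.9505, B 0.0280, A 0.0215.
The surplus seat goes to C.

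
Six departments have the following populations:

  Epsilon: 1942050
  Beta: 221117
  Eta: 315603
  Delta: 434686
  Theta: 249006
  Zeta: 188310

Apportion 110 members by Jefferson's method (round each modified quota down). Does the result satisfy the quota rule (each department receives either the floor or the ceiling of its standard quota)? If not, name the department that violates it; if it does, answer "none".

Epsilon

Standard quotas: Epsilon 63.754, Beta 7.259, Eta 10.361, Delta 14.270, Theta 8.174, Zeta 6.182.
Jefferson allocation: Epsilon 65, Beta 7, Eta 10, Delta 14, Theta 8, Zeta 6.
Epsilon has quota 63.754 (lower 63, upper 64) but receives 65 — outside the quota interval.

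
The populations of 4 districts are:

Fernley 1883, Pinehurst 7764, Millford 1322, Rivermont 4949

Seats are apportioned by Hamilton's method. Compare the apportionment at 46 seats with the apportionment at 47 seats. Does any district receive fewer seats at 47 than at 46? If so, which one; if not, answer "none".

Fernley

At 46 seats: Fernley 6, Pinehurst 22, Millford 4, Rivermont 14.
At 47 seats: Fernley 5, Pinehurst 23, Millford 4, Rivermont 15.
Fernley drops from 6 to 5.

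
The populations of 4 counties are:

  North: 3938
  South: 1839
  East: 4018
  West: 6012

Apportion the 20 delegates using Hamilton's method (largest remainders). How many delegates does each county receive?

The standard divisor is 15807/20 ≈ 790.35.
Standard quotas: North 4.9826, South 2.3268, East 5.0838, West 7.6068.
Lower quotas: North 4, South 2, East 5, West 7 (sum 18, leaving 2 seats).
Remainders in descending order: North 0.9826, West 0.6068, South 0.3268, East 0.0838.
Largest remainders: North, West receive the extra seats.

North 5, South 2, East 5, West 8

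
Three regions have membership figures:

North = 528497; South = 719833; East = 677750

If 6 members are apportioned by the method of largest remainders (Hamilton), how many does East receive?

Standard divisor: 1926080 ÷ 6 ≈ 321013.333.
Standard quotas: North 1.6463, South 2.2424, East 2.1113.
Lower quotas: North 1, South 2, East 2 (sum 5, leaving 1 seat).
Remainders in descending order: North 0.6463, South 0.2424, East 0.1113.
The surplus seat goes to North.
East receives 2.

2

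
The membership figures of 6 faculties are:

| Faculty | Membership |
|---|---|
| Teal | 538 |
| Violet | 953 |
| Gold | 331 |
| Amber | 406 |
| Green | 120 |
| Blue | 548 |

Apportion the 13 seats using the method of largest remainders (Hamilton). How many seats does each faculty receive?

Teal: 2; Violet: 4; Gold: 2; Amber: 2; Green: 1; Blue: 2

Standard divisor: 2896 ÷ 13 ≈ 222.769.
Standard quotas: Teal 2.415, Violet 4.278, Gold 1.486, Amber 1.823, Green 0.539, Blue 2.460.
Lower quotas: Teal 2, Violet 4, Gold 1, Amber 1, Green 0, Blue 2 (sum 10, leaving 3 seats).
Remainders in descending order: Amber 0.823, Green 0.539, Gold 0.486, Blue 0.460, Teal 0.415, Violet 0.278.
Largest remainders: Amber, Green, Gold receive the extra seats.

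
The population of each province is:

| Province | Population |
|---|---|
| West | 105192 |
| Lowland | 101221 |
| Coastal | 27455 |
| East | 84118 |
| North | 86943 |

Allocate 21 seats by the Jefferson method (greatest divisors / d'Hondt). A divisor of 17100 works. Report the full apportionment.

With modified divisor 17100: modified quotas West 6.152, Lowland 5.919, Coastal 1.606, East 4.919, North 5.084.
Rounding down: West 6, Lowland 5, Coastal 1, East 4, North 5 (total 21).

West: 6; Lowland: 5; Coastal: 1; East: 4; North: 5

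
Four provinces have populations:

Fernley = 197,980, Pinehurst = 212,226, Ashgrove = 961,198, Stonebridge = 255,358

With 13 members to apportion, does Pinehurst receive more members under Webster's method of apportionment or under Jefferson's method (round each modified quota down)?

Webster

Webster: Fernley 2, Pinehurst 2, Ashgrove 7, Stonebridge 2.
Jefferson: Fernley 1, Pinehurst 1, Ashgrove 9, Stonebridge 2.
Pinehurst gets 2 under Webster and 1 under Jefferson.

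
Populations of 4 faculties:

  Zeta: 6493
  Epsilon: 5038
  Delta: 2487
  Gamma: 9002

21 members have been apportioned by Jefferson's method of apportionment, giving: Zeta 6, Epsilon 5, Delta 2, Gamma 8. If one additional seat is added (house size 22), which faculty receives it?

Priority for the next seat is population ÷ (current seats + 1).
Priorities: Zeta 927.571, Epsilon 839.667, Delta 829.000, Gamma 1000.222.
Highest priority: Gamma.

Gamma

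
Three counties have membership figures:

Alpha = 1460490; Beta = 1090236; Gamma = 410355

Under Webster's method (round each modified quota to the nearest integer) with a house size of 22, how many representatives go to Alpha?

11

Standard divisor 2961081/22 ≈ 134594.591; standard quotas: Alpha 10.851, Beta 8.100, Gamma 3.049.
Rounding to the nearest integer gives Alpha 11, Beta 8, Gamma 3 — total 22, matching the house size, so no adjustment is needed.
Alpha receives 11.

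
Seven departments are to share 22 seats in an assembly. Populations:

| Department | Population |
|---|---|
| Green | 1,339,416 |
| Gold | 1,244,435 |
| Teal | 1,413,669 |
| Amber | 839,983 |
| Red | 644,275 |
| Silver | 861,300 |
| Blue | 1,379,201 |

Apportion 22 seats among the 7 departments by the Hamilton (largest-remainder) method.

Green 4, Gold 4, Teal 4, Amber 2, Red 2, Silver 2, Blue 4

Total 7722279; standard divisor 7722279/22 ≈ 351012.682.
Standard quotas: Green 3.8159, Gold 3.5453, Teal 4.0274, Amber 2.3930, Red 1.8355, Silver 2.4538, Blue 3.9292.
Lower quotas: Green 3, Gold 3, Teal 4, Amber 2, Red 1, Silver 2, Blue 3 (sum 18, leaving 4 seats).
Remainders in descending order: Blue 0.9292, Red 0.8355, Green 0.8159, Gold 0.5453, Silver 0.4538, Amber 0.3930, Teal 0.0274.
Largest remainders: Blue, Red, Green, Gold receive the extra seats.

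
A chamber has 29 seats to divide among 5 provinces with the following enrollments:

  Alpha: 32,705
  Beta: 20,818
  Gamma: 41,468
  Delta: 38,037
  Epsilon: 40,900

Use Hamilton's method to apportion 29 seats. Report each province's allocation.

Alpha=5; Beta=4; Gamma=7; Delta=6; Epsilon=7

The standard divisor is 173928/29 ≈ 5997.517.
Standard quotas: Alpha 5.4531, Beta 3.4711, Gamma 6.9142, Delta 6.3421, Epsilon 6.8195.
Lower quotas: Alpha 5, Beta 3, Gamma 6, Delta 6, Epsilon 6 (sum 26, leaving 3 seats).
Remainders in descending order: Gamma 0.9142, Epsilon 0.8195, Beta 0.4711, Alpha 0.4531, Delta 0.3421.
Largest remainders: Gamma, Epsilon, Beta receive the extra seats.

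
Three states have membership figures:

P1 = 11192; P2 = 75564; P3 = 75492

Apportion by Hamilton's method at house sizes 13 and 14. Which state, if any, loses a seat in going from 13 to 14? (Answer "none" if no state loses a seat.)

At 13 seats: P1 1, P2 6, P3 6.
At 14 seats: P1 1, P2 7, P3 6.
No state's allocation decreased.

none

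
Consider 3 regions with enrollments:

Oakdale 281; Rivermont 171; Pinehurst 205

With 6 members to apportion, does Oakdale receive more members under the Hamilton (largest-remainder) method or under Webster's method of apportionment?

Hamilton

Hamilton: Oakdale 3, Rivermont 1, Pinehurst 2.
Webster: Oakdale 2, Rivermont 2, Pinehurst 2.
Oakdale gets 3 under Hamilton and 2 under Webster.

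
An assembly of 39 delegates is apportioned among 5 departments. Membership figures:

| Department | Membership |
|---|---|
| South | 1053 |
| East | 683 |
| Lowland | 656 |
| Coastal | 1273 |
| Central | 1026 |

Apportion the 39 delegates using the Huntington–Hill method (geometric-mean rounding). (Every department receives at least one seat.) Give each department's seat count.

With divisor 121: modified quotas South 8.702, East 5.645, Lowland 5.421, Coastal 10.521, Central 8.479.
Geometric-mean thresholds: South √(8·9)=8.485, East √(5·6)=5.477, Lowland √(5·6)=5.477, Coastal √(10·11)=10.488, Central √(8·9)=8.485.
Each quota rounded against its threshold gives South 9, East 6, Lowland 5, Coastal 11, Central 8 (total 39).

South 9; East 6; Lowland 5; Coastal 11; Central 8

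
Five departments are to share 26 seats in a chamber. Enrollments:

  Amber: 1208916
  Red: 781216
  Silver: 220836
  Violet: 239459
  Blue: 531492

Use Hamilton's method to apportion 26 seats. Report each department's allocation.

Total 2981919; standard divisor 2981919/26 ≈ 114689.192.
Standard quotas: Amber 10.5408, Red 6.8116, Silver 1.9255, Violet 2.0879, Blue 4.6342.
Lower quotas: Amber 10, Red 6, Silver 1, Violet 2, Blue 4 (sum 23, leaving 3 seats).
Remainders in descending order: Silver 0.9255, Red 0.8116, Blue 0.6342, Amber 0.5408, Violet 0.0879.
The surplus seats go to Silver, Red, Blue.

Amber 10, Red 7, Silver 2, Violet 2, Blue 5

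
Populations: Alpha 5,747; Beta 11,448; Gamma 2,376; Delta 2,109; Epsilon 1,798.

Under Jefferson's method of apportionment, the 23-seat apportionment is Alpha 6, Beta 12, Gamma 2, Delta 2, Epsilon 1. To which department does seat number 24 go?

Epsilon

Priority for the next seat is population ÷ (current seats + 1).
Priorities: Alpha 821.000, Beta 880.615, Gamma 792.000, Delta 703.000, Epsilon 899.000.
Highest priority: Epsilon.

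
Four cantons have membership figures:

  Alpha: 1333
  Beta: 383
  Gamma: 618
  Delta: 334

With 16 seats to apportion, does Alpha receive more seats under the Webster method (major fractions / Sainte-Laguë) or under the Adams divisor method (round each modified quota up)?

Webster

Webster: Alpha 8, Beta 2, Gamma 4, Delta 2.
Adams: Alpha 7, Beta 3, Gamma 4, Delta 2.
Alpha gets 8 under Webster and 7 under Adams.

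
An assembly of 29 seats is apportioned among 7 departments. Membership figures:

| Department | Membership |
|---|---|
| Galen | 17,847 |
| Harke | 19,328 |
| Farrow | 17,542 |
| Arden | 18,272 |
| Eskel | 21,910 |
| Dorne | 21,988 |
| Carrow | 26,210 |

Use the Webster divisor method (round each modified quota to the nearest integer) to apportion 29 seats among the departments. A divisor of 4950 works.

With modified divisor 4950: modified quotas Galen 3.605, Harke 3.905, Farrow 3.544, Arden 3.691, Eskel 4.426, Dorne 4.442, Carrow 5.295.
Rounding to the nearest integer: Galen 4, Harke 4, Farrow 4, Arden 4, Eskel 4, Dorne 4, Carrow 5 (total 29).

Galen: 4, Harke: 4, Farrow: 4, Arden: 4, Eskel: 4, Dorne: 4, Carrow: 5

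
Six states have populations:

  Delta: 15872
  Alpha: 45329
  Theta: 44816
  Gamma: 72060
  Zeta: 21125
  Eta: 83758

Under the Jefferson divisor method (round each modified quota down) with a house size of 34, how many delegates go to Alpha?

5

Standard divisor 282960/34 ≈ 8322.353; standard quotas: Delta 1.907, Alpha 5.447, Theta 5.385, Gamma 8.659, Zeta 2.538, Eta 10.064.
Rounding down gives 1, 5, 5, 8, 2, 10 = 31 seats, so the divisor must be adjusted.
With modified divisor 7600: modified quotas Delta 2.088, Alpha 5.964, Theta 5.897, Gamma 9.482, Zeta 2.780, Eta 11.021.
Rounding down: Delta 2, Alpha 5, Theta 5, Gamma 9, Zeta 2, Eta 11 (total 34).
Alpha receives 5.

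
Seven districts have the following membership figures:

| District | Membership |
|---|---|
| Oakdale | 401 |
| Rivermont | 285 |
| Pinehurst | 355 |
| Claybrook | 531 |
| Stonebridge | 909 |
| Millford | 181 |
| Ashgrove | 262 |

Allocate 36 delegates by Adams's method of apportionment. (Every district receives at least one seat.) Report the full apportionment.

Oakdale 5, Rivermont 4, Pinehurst 4, Claybrook 6, Stonebridge 11, Millford 3, Ashgrove 3

Standard divisor 2924/36 ≈ 81.222; standard quotas: Oakdale 4.937, Rivermont 3.509, Pinehurst 4.371, Claybrook 6.538, Stonebridge 11.192, Millford 2.228, Ashgrove 3.226.
Rounding up gives 5, 4, 5, 7, 12, 3, 4 = 40 seats, so the divisor must be adjusted.
With modified divisor 89.6: modified quotas Oakdale 4.475, Rivermont 3.181, Pinehurst 3.962, Claybrook 5.926, Stonebridge 10.145, Millford 2.020, Ashgrove 2.924.
Rounding up: Oakdale 5, Rivermont 4, Pinehurst 4, Claybrook 6, Stonebridge 11, Millford 3, Ashgrove 3 (total 36).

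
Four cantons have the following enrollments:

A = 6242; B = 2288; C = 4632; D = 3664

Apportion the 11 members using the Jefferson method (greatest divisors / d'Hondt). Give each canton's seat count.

Standard divisor 16826/11 ≈ 1529.636; standard quotas: A 4.081, B 1.496, C 3.028, D 2.395.
Rounding down gives 4, 1, 3, 2 = 10 seats, so the divisor must be adjusted.
With modified divisor 1230: modified quotas A 5.075, B 1.860, C 3.766, D 2.979.
Rounding down: A 5, B 1, C 3, D 2 (total 11).

A 5, B 1, C 3, D 2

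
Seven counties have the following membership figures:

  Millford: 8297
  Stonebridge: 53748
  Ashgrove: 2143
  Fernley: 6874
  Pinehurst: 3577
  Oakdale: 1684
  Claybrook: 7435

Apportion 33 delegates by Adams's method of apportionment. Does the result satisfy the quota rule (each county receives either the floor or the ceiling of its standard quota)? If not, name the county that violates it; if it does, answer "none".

Standard quotas: Millford 3.269, Stonebridge 21.176, Ashgrove 0.844, Fernley 2.708, Pinehurst 1.409, Oakdale 0.663, Claybrook 2.929.
Adams allocation: Millford 3, Stonebridge 20, Ashgrove 1, Fernley 3, Pinehurst 2, Oakdale 1, Claybrook 3.
Stonebridge has quota 21.176 (lower 21, upper 22) but receives 20 — outside the quota interval.

Stonebridge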